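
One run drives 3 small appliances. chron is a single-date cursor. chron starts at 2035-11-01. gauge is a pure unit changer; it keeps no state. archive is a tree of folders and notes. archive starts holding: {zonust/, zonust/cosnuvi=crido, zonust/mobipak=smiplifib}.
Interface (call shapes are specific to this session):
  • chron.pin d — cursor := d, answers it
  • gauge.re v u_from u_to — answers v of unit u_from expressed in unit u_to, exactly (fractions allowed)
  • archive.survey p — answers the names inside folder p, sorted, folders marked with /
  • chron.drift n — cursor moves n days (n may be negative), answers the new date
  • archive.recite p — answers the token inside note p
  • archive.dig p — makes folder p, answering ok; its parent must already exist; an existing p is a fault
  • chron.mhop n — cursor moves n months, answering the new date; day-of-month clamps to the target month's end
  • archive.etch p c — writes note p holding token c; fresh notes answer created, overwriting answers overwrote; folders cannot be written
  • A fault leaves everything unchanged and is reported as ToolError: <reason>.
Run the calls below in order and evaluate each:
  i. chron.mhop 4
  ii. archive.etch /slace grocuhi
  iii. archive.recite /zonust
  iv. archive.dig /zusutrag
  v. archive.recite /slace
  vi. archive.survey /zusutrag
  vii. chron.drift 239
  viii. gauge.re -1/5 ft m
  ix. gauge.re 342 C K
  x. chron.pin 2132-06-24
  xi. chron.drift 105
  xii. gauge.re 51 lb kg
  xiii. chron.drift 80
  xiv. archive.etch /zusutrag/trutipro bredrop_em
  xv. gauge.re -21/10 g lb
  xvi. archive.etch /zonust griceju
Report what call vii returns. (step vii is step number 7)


;; chron.mhop(n→4) : 2036-03-01
;; archive.etch(p→/slace, c→grocuhi) : created
;; archive.recite(p→/zonust) : ToolError: is a directory
;; archive.dig(p→/zusutrag) : ok
;; archive.recite(p→/slace) : grocuhi
;; archive.survey(p→/zusutrag) : []
;; chron.drift(n→239) : 2036-10-26
;; gauge.re(v→-1/5, u_from→ft, u_to→m) : -381/6250
;; gauge.re(v→342, u_from→C, u_to→K) : 12303/20
;; chron.pin(d→2132-06-24) : 2132-06-24
;; chron.drift(n→105) : 2132-10-07
;; gauge.re(v→51, u_from→lb, u_to→kg) : 2313321087/100000000
;; chron.drift(n→80) : 2132-12-26
;; archive.etch(p→/zusutrag/trutipro, c→bredrop_em) : created
;; gauge.re(v→-21/10, u_from→g, u_to→lb) : -30000/6479891
;; archive.etch(p→/zonust, c→griceju) : ToolError: is a directory

Answer: 2036-10-26


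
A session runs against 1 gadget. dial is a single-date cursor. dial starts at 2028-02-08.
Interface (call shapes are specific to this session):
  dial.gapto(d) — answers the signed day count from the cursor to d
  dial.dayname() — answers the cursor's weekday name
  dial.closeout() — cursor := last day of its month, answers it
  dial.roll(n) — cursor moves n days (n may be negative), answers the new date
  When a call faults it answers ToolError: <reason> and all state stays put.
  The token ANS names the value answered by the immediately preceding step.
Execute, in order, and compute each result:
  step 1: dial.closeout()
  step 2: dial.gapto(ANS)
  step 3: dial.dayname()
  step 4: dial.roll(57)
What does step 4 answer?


·→ dial.closeout()
·← 2028-02-29
·→ dial.gapto(d→ANS)
·← 0
·→ dial.dayname()
·← Tuesday
·→ dial.roll(n→57)
·← 2028-04-26

Answer: 2028-04-26


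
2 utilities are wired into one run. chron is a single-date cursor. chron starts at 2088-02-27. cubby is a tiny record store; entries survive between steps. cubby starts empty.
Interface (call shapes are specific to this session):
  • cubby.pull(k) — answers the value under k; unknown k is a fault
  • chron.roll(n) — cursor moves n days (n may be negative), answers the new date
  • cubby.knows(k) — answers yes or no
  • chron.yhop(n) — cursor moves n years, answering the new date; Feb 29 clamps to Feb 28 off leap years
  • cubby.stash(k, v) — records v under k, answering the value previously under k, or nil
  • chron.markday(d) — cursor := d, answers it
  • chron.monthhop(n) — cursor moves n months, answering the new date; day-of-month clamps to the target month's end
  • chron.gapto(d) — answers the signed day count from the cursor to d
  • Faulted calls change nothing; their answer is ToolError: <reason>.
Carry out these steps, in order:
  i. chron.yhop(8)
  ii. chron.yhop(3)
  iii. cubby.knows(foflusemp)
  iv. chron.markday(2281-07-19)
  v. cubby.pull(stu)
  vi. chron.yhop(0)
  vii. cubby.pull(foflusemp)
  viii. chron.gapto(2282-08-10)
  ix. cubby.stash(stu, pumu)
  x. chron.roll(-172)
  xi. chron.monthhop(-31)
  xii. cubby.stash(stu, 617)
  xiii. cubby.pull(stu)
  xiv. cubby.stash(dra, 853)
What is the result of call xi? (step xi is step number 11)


Answer: 2278-06-28

Derivation:
Do: chron.yhop[n=8]
See: 2096-02-27
Do: chron.yhop[n=3]
See: 2099-02-27
Do: cubby.knows[k=foflusemp]
See: no
Do: chron.markday[d=2281-07-19]
See: 2281-07-19
Do: cubby.pull[k=stu]
See: ToolError: no such key stu
Do: chron.yhop[n=0]
See: 2281-07-19
Do: cubby.pull[k=foflusemp]
See: ToolError: no such key foflusemp
Do: chron.gapto[d=2282-08-10]
See: 387
Do: cubby.stash[k=stu; v=pumu]
See: nil
Do: chron.roll[n=-172]
See: 2281-01-28
Do: chron.monthhop[n=-31]
See: 2278-06-28
Do: cubby.stash[k=stu; v=617]
See: pumu
Do: cubby.pull[k=stu]
See: 617
Do: cubby.stash[k=dra; v=853]
See: nil


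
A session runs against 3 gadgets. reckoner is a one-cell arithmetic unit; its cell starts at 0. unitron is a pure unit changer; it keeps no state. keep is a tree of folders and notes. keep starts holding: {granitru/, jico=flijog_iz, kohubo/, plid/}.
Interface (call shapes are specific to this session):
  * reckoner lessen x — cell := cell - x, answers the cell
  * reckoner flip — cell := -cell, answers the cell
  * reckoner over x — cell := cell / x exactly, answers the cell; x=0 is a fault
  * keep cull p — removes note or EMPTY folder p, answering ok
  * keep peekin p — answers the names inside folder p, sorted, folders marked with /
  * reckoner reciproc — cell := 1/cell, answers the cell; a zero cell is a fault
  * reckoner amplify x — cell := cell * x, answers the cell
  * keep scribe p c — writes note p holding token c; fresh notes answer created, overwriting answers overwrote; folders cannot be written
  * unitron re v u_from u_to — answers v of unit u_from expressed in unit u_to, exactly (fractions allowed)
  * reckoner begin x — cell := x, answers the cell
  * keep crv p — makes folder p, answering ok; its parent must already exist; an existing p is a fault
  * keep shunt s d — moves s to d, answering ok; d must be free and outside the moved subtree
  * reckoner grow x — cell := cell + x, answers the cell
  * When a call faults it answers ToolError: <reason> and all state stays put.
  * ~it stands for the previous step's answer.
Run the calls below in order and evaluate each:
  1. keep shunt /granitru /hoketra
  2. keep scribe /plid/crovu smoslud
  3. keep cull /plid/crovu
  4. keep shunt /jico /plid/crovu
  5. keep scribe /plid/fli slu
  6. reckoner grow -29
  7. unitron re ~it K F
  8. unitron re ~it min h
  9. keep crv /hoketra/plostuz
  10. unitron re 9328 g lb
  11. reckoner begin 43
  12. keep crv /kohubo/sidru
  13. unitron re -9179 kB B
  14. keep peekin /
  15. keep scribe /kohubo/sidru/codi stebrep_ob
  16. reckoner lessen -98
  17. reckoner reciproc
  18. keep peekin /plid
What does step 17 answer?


Step: keep shunt[s=/granitru; d=/hoketra]
Result: ok
Step: keep scribe[p=/plid/crovu; c=smoslud]
Result: created
Step: keep cull[p=/plid/crovu]
Result: ok
Step: keep shunt[s=/jico; d=/plid/crovu]
Result: ok
Step: keep scribe[p=/plid/fli; c=slu]
Result: created
Step: reckoner grow[x=-29]
Result: -29
Step: unitron re[v=~it; u_from=K; u_to=F]
Result: -51187/100
Step: unitron re[v=~it; u_from=min; u_to=h]
Result: -51187/6000
Step: keep crv[p=/hoketra/plostuz]
Result: ok
Step: unitron re[v=9328; u_from=g; u_to=lb]
Result: 84800000/4123567
Step: reckoner begin[x=43]
Result: 43
Step: keep crv[p=/kohubo/sidru]
Result: ok
Step: unitron re[v=-9179; u_from=kB; u_to=B]
Result: -9179000
Step: keep peekin[p=/]
Result: [hoketra/, kohubo/, plid/]
Step: keep scribe[p=/kohubo/sidru/codi; c=stebrep_ob]
Result: created
Step: reckoner lessen[x=-98]
Result: 141
Step: reckoner reciproc[]
Result: 1/141
Step: keep peekin[p=/plid]
Result: [crovu, fli]

Answer: 1/141


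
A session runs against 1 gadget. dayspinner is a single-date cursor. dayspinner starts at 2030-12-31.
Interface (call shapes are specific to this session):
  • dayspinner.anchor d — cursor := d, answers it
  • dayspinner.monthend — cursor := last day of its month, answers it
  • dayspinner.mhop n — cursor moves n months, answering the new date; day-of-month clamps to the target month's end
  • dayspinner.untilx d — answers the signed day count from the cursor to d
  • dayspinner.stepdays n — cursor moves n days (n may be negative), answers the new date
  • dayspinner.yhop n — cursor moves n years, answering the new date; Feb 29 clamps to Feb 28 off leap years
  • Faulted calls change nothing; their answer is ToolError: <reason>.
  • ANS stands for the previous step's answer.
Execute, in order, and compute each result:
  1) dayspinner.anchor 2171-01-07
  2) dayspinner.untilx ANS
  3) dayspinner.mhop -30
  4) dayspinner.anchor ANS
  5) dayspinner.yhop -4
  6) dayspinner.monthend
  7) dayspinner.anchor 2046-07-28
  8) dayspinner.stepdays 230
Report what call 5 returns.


Using dayspinner.anchor passing d: 2171-01-07, which returns 2171-01-07.
Invoking dayspinner.untilx passing d: ANS, giving 0.
I invoke dayspinner.mhop passing n: -30, → 2168-07-07.
Using dayspinner.anchor passing d: ANS, and get 2168-07-07.
I call dayspinner.yhop passing n: -4, yielding 2164-07-07.
I run dayspinner.monthend(), giving 2164-07-31.
I use dayspinner.anchor passing d: 2046-07-28, which returns 2046-07-28.
Using dayspinner.stepdays passing n: 230, and get 2047-03-15.

Answer: 2164-07-07


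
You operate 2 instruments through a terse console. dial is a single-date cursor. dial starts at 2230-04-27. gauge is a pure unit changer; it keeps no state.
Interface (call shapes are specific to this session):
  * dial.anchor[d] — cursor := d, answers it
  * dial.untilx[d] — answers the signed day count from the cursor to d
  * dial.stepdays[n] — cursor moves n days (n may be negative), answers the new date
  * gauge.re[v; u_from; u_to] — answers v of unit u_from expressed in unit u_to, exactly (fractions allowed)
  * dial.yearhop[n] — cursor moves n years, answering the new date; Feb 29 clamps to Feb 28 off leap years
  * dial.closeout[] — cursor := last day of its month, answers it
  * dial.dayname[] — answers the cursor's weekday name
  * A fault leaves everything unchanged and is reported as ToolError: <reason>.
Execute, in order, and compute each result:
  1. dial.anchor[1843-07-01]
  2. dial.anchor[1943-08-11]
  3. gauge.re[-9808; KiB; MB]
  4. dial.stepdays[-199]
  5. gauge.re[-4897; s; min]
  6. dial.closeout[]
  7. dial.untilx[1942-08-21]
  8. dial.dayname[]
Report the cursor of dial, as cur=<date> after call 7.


Answer: cur=1943-01-31

Derivation:
I invoke dial.anchor using d: 1843-07-01, → 1843-07-01.
I run dial.anchor using d: 1943-08-11, → 1943-08-11.
Invoking gauge.re using v: -9808, u_from: KiB, u_to: MB, → -156928/15625.
Invoking dial.stepdays using n: -199, — result: 1943-01-24.
Invoking gauge.re using v: -4897, u_from: s, u_to: min, yielding -4897/60.
I try dial.closeout(), — result: 1943-01-31.
I try dial.untilx using d: 1942-08-21, giving -163.
Then dial.dayname(), which returns Sunday.


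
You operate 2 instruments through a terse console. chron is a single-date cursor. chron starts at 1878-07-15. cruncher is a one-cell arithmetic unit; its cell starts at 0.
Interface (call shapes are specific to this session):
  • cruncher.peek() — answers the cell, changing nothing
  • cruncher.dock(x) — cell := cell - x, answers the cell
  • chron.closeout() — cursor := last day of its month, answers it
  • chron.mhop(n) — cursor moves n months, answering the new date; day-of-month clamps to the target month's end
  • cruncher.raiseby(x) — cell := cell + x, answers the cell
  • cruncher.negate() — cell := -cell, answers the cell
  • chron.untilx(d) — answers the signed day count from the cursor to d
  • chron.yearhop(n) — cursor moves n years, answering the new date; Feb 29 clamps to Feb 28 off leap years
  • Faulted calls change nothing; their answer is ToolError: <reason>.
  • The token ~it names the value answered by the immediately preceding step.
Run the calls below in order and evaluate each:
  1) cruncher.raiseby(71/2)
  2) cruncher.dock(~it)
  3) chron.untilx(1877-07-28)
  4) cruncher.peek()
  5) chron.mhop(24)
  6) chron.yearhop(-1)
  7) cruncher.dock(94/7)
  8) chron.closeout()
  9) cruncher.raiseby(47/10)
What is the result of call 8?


I try cruncher.raiseby with x=71/2, → 71/2.
I use cruncher.dock with x=~it, → 0.
I try chron.untilx with d=1877-07-28, which returns -352.
I invoke cruncher.peek, and see 0.
Invoking chron.mhop with n=24, and observe 1880-07-15.
Now I run chron.yearhop with n=-1, yielding 1879-07-15.
Next I call cruncher.dock with x=94/7, and observe -94/7.
I try chron.closeout(), giving 1879-07-31.
Invoking cruncher.raiseby with x=47/10, → -611/70.

Answer: 1879-07-31


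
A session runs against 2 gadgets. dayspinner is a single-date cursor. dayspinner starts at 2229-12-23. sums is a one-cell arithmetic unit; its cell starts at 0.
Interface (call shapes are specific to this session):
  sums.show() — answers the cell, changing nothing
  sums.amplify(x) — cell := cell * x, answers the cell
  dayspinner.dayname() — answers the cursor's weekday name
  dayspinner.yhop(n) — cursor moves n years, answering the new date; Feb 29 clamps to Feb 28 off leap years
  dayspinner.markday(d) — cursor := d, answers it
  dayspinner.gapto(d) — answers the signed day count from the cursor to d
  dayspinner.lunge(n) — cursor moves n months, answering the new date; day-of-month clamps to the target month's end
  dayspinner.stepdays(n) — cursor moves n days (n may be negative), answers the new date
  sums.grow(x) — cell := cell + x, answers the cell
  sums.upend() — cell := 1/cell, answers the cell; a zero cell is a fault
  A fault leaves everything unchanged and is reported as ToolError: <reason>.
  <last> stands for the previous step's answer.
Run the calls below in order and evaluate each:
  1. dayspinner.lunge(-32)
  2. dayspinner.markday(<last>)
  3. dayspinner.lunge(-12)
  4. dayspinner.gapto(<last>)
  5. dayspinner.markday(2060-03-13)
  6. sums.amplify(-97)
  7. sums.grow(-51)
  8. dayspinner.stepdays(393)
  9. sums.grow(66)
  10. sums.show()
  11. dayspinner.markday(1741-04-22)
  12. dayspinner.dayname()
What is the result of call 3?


Invoking dayspinner.lunge using n=-32, and get 2227-04-23.
Calling dayspinner.markday using d=<last>, and see 2227-04-23.
I invoke dayspinner.lunge using n=-12: 2226-04-23.
Calling dayspinner.gapto using d=<last>, which returns 0.
Invoking dayspinner.markday using d=2060-03-13: 2060-03-13.
Then sums.amplify using x=-97, — result: 0.
I call sums.grow using x=-51, → -51.
I invoke dayspinner.stepdays using n=393, which returns 2061-04-10.
I use sums.grow using x=66, which returns 15.
Using sums.show: 15.
Then dayspinner.markday using d=1741-04-22, and observe 1741-04-22.
Next I call dayspinner.dayname, and get Saturday.

Answer: 2226-04-23


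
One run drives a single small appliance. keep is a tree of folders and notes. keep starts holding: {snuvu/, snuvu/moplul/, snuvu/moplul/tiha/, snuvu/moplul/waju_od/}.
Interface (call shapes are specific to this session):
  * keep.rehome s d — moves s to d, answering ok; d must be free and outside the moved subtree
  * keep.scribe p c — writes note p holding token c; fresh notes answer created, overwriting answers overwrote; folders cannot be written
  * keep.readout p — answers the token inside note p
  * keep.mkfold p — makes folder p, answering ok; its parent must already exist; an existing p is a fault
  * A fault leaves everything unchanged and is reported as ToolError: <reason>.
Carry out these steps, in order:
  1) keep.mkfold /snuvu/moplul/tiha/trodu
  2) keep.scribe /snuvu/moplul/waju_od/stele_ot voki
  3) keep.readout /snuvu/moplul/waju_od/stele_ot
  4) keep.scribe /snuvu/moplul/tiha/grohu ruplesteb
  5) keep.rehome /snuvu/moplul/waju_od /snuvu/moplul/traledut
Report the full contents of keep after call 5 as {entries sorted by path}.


// 1. keep.mkfold(p→/snuvu/moplul/tiha/trodu) ~> ok
// 2. keep.scribe(p→/snuvu/moplul/waju_od/stele_ot, c→voki) ~> created
// 3. keep.readout(p→/snuvu/moplul/waju_od/stele_ot) ~> voki
// 4. keep.scribe(p→/snuvu/moplul/tiha/grohu, c→ruplesteb) ~> created
// 5. keep.rehome(s→/snuvu/moplul/waju_od, d→/snuvu/moplul/traledut) ~> ok

Answer: {snuvu/, snuvu/moplul/, snuvu/moplul/tiha/, snuvu/moplul/tiha/grohu=ruplesteb, snuvu/moplul/tiha/trodu/, snuvu/moplul/traledut/, snuvu/moplul/traledut/stele_ot=voki}


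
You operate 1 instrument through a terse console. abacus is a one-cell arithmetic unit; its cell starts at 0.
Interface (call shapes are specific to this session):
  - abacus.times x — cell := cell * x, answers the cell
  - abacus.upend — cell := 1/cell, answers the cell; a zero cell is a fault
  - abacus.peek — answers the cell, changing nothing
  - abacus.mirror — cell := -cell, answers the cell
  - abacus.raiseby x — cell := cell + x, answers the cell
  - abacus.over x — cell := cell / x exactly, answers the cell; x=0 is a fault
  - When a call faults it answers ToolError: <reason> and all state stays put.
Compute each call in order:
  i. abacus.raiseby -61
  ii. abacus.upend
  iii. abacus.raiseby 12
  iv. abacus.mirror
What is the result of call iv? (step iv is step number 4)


-- abacus.raiseby(-61) : -61
-- abacus.upend() : -1/61
-- abacus.raiseby(12) : 731/61
-- abacus.mirror() : -731/61

Answer: -731/61


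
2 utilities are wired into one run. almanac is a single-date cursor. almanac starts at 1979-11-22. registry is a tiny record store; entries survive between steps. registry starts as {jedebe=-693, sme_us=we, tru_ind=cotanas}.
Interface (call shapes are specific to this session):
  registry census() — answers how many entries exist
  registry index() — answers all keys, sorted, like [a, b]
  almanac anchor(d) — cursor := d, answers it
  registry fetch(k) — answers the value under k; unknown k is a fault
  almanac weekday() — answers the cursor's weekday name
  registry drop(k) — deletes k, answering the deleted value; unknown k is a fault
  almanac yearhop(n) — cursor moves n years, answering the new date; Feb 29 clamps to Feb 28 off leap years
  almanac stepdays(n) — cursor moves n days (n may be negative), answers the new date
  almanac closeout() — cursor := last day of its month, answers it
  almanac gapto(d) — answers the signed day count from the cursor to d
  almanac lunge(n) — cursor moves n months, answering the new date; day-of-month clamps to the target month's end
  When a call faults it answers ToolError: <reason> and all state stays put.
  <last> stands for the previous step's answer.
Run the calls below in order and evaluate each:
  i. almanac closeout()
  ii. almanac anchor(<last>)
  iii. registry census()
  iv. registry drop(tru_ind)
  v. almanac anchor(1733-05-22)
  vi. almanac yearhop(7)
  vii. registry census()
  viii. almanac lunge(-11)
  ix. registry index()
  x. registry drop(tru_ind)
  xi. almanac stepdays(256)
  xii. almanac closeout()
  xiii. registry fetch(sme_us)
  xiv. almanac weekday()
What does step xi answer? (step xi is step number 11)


Answer: 1740-03-04

Derivation:
>>> almanac closeout
= 1979-11-30
>>> almanac anchor d: <last>
= 1979-11-30
>>> registry census
= 3
>>> registry drop k: tru_ind
= cotanas
>>> almanac anchor d: 1733-05-22
= 1733-05-22
>>> almanac yearhop n: 7
= 1740-05-22
>>> registry census
= 2
>>> almanac lunge n: -11
= 1739-06-22
>>> registry index
= [jedebe, sme_us]
>>> registry drop k: tru_ind
= ToolError: no such key tru_ind
>>> almanac stepdays n: 256
= 1740-03-04
>>> almanac closeout
= 1740-03-31
>>> registry fetch k: sme_us
= we
>>> almanac weekday
= Thursday


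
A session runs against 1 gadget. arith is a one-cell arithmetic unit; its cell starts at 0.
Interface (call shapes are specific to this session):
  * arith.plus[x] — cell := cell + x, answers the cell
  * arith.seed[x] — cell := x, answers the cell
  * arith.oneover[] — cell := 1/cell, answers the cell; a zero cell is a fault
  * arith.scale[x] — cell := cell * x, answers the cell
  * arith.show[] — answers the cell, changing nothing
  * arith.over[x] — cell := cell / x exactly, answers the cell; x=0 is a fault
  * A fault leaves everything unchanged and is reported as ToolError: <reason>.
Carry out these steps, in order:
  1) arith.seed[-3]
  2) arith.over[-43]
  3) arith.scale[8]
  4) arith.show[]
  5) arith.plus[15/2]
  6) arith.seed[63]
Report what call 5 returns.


Answer: 693/86

Derivation:
Now I run arith.seed passing x→-3, and see -3.
Calling arith.over passing x→-43, and get 3/43.
I call arith.scale passing x→8, — result: 24/43.
Now I run arith.show(): 24/43.
Calling arith.plus passing x→15/2, yielding 693/86.
I try arith.seed passing x→63, and get 63.


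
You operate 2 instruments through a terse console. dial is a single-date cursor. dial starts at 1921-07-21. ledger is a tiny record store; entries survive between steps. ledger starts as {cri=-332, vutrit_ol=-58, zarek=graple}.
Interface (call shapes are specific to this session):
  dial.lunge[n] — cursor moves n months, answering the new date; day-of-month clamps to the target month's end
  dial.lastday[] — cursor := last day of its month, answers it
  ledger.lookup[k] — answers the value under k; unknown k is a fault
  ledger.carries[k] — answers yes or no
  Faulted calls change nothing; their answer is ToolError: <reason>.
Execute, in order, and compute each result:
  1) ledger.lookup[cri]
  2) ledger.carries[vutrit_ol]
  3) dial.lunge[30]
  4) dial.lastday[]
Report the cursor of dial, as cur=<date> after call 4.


CALL ledger.lookup[cri]
RET  -332
CALL ledger.carries[vutrit_ol]
RET  yes
CALL dial.lunge[30]
RET  1924-01-21
CALL dial.lastday[]
RET  1924-01-31

Answer: cur=1924-01-31


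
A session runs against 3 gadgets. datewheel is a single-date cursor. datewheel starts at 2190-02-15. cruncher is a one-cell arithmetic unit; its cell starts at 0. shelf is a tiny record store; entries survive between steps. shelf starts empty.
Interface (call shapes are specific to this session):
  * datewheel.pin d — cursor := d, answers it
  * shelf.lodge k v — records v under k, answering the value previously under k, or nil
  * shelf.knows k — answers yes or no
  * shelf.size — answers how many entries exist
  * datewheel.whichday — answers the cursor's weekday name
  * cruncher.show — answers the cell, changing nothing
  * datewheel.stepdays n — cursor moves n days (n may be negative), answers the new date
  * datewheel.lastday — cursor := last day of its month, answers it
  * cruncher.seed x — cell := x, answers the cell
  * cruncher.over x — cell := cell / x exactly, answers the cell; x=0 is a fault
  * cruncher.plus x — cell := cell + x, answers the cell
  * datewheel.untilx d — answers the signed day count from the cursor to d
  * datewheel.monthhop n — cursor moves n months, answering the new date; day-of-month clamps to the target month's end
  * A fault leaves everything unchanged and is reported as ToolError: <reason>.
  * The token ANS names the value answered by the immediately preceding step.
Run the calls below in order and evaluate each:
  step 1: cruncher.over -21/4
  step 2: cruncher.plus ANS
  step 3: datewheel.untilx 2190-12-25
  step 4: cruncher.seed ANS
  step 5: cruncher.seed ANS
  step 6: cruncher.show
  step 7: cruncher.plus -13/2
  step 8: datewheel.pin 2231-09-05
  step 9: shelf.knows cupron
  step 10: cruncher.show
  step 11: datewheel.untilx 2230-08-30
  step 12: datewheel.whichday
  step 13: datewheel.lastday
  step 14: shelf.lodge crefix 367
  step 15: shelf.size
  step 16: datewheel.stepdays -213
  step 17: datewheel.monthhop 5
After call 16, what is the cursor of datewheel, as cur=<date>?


>> cruncher.over(x='-21/4')
<< 0
>> cruncher.plus(x='ANS')
<< 0
>> datewheel.untilx(d='2190-12-25')
<< 313
>> cruncher.seed(x='ANS')
<< 313
>> cruncher.seed(x='ANS')
<< 313
>> cruncher.show()
<< 313
>> cruncher.plus(x='-13/2')
<< 613/2
>> datewheel.pin(d='2231-09-05')
<< 2231-09-05
>> shelf.knows(k='cupron')
<< no
>> cruncher.show()
<< 613/2
>> datewheel.untilx(d='2230-08-30')
<< -371
>> datewheel.whichday()
<< Monday
>> datewheel.lastday()
<< 2231-09-30
>> shelf.lodge(k='crefix', v='367')
<< nil
>> shelf.size()
<< 1
>> datewheel.stepdays(n='-213')
<< 2231-03-01
>> datewheel.monthhop(n='5')
<< 2231-08-01

Answer: cur=2231-03-01


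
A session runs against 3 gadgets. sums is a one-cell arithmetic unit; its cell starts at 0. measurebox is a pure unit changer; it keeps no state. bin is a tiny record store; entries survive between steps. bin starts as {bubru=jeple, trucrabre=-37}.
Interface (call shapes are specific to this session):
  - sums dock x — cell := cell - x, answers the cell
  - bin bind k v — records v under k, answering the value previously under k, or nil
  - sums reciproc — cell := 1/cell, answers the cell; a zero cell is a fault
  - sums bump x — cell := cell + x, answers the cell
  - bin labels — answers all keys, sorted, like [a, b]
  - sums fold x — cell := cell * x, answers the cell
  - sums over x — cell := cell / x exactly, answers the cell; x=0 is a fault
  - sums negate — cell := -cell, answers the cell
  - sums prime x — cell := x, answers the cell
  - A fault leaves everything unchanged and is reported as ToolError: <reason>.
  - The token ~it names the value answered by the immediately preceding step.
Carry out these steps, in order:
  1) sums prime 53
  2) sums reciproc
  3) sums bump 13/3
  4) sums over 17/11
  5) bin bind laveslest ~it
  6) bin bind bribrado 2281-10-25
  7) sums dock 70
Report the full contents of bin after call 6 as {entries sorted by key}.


Answer: {bribrado=2281-10-25, bubru=jeple, laveslest=7612/2703, trucrabre=-37}

Derivation:
I run sums prime with x→53, which returns 53.
I invoke sums reciproc, giving 1/53.
Invoking sums bump with x→13/3: 692/159.
Then sums over with x→17/11, → 7612/2703.
Now I run bin bind with k→laveslest, v→~it, and get nil.
Now I run bin bind with k→bribrado, v→2281-10-25, and observe nil.
I invoke sums dock with x→70, and observe -181598/2703.


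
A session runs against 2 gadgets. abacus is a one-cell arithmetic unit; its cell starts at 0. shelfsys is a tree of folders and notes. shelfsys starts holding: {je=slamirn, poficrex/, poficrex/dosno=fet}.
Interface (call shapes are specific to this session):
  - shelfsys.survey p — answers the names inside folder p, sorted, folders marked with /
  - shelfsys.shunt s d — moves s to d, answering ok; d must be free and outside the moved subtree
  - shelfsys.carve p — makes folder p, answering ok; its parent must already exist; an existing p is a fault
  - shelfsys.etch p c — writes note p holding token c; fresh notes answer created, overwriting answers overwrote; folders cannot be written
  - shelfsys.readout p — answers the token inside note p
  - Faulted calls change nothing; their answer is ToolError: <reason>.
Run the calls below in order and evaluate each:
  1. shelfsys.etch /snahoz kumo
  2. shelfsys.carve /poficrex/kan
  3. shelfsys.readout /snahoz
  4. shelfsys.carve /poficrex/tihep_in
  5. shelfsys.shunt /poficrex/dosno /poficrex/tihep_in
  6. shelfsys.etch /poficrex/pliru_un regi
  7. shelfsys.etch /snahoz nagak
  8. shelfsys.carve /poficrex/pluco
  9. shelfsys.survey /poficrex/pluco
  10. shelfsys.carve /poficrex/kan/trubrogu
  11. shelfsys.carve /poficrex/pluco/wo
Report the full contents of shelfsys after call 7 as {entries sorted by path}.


-> etch(p='/snahoz', c='kumo')
<- created
-> carve(p='/poficrex/kan')
<- ok
-> readout(p='/snahoz')
<- kumo
-> carve(p='/poficrex/tihep_in')
<- ok
-> shunt(s='/poficrex/dosno', d='/poficrex/tihep_in')
<- ToolError: exists
-> etch(p='/poficrex/pliru_un', c='regi')
<- created
-> etch(p='/snahoz', c='nagak')
<- overwrote
-> carve(p='/poficrex/pluco')
<- ok
-> survey(p='/poficrex/pluco')
<- []
-> carve(p='/poficrex/kan/trubrogu')
<- ok
-> carve(p='/poficrex/pluco/wo')
<- ok

Answer: {je=slamirn, poficrex/, poficrex/dosno=fet, poficrex/kan/, poficrex/pliru_un=regi, poficrex/tihep_in/, snahoz=nagak}


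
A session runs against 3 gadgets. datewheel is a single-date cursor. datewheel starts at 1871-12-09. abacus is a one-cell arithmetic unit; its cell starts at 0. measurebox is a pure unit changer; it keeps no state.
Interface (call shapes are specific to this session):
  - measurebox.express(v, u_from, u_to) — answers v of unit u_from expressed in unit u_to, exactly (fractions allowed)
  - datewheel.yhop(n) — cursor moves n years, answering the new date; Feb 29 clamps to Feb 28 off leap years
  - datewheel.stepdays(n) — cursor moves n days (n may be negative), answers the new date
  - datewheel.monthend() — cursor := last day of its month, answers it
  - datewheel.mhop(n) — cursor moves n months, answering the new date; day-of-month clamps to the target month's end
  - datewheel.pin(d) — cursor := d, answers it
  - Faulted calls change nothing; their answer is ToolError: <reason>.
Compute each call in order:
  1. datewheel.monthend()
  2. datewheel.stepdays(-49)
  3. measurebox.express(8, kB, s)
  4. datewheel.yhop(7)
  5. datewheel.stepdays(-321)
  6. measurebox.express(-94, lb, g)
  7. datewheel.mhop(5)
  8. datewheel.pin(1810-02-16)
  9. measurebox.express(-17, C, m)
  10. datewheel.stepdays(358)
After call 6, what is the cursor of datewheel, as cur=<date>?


Answer: cur=1877-12-26

Derivation:
Act: monthend[]
Obs: 1871-12-31
Act: stepdays[n→-49]
Obs: 1871-11-12
Act: express[v→8; u_from→kB; u_to→s]
Obs: ToolError: incompatible units
Act: yhop[n→7]
Obs: 1878-11-12
Act: stepdays[n→-321]
Obs: 1877-12-26
Act: express[v→-94; u_from→lb; u_to→g]
Obs: -2131884139/50000
Act: mhop[n→5]
Obs: 1878-05-26
Act: pin[d→1810-02-16]
Obs: 1810-02-16
Act: express[v→-17; u_from→C; u_to→m]
Obs: ToolError: incompatible units
Act: stepdays[n→358]
Obs: 1811-02-09


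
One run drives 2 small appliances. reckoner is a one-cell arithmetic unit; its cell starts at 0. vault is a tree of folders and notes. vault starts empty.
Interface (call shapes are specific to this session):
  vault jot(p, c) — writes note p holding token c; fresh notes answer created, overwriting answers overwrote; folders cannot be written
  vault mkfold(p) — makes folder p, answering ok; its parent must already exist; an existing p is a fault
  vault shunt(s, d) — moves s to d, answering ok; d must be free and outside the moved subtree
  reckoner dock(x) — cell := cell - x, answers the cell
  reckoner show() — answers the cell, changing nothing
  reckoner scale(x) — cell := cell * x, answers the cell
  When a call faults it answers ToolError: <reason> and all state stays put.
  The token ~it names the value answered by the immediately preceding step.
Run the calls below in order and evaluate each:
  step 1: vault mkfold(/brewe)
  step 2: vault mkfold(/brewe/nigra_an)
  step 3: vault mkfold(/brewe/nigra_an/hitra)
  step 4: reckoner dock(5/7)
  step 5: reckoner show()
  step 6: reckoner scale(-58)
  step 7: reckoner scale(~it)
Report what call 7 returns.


Answer: 84100/49

Derivation:
;; vault mkfold(p: /brewe) : ok
;; vault mkfold(p: /brewe/nigra_an) : ok
;; vault mkfold(p: /brewe/nigra_an/hitra) : ok
;; reckoner dock(x: 5/7) : -5/7
;; reckoner show() : -5/7
;; reckoner scale(x: -58) : 290/7
;; reckoner scale(x: ~it) : 84100/49


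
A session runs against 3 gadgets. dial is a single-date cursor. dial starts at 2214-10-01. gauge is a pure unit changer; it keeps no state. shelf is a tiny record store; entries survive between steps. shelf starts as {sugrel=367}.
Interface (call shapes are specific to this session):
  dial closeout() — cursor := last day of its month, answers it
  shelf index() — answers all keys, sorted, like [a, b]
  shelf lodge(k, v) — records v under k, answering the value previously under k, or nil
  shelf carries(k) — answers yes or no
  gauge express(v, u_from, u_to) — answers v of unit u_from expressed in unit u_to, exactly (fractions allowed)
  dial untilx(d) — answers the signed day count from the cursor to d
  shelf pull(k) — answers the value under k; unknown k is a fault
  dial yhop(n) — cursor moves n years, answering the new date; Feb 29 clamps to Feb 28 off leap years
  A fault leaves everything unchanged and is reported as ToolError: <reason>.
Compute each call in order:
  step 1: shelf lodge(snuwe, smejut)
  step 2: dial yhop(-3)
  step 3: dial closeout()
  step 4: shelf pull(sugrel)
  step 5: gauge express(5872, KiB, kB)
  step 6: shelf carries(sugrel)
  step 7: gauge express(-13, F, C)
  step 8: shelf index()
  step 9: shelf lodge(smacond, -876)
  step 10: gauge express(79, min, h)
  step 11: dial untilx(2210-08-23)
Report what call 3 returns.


Answer: 2211-10-31

Derivation:
·→ shelf lodge(k=snuwe, v=smejut)
·← nil
·→ dial yhop(n=-3)
·← 2211-10-01
·→ dial closeout()
·← 2211-10-31
·→ shelf pull(k=sugrel)
·← 367
·→ gauge express(v=5872, u_from=KiB, u_to=kB)
·← 751616/125
·→ shelf carries(k=sugrel)
·← yes
·→ gauge express(v=-13, u_from=F, u_to=C)
·← -25
·→ shelf index()
·← [snuwe, sugrel]
·→ shelf lodge(k=smacond, v=-876)
·← nil
·→ gauge express(v=79, u_from=min, u_to=h)
·← 79/60
·→ dial untilx(d=2210-08-23)
·← -434


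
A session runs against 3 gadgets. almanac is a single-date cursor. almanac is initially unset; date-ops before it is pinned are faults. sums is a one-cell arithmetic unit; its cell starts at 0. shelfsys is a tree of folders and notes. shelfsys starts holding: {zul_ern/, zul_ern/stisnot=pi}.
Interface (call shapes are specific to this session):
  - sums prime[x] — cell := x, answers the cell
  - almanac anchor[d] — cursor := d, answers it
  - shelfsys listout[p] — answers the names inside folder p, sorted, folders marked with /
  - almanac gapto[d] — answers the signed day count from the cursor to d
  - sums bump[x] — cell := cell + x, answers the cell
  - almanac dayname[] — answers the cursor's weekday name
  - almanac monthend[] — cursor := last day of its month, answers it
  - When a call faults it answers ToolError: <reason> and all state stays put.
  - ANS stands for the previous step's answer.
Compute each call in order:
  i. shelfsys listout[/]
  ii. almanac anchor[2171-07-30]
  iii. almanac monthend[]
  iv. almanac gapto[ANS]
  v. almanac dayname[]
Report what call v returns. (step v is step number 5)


Do: shelfsys listout[p: /]
See: [zul_ern/]
Do: almanac anchor[d: 2171-07-30]
See: 2171-07-30
Do: almanac monthend[]
See: 2171-07-31
Do: almanac gapto[d: ANS]
See: 0
Do: almanac dayname[]
See: Wednesday

Answer: Wednesday


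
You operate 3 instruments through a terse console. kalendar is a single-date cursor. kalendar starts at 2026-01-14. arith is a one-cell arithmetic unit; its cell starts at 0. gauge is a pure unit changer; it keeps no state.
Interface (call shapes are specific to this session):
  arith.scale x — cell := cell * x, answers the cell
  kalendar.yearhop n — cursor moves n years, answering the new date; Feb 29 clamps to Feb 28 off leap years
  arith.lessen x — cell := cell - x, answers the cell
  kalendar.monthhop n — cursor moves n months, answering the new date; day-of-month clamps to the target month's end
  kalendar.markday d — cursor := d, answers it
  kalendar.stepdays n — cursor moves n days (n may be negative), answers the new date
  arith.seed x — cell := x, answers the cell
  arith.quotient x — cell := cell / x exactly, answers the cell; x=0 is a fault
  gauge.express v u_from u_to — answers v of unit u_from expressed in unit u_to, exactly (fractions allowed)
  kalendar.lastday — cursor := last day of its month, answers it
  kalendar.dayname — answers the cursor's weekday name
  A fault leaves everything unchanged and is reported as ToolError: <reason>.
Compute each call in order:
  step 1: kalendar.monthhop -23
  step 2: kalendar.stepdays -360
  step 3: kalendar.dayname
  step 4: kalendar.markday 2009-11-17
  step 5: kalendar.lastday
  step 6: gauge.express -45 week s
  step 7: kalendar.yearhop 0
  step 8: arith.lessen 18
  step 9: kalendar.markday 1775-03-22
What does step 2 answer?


Act: kalendar.monthhop[n='-23']
Obs: 2024-02-14
Act: kalendar.stepdays[n='-360']
Obs: 2023-02-19
Act: kalendar.dayname[]
Obs: Sunday
Act: kalendar.markday[d='2009-11-17']
Obs: 2009-11-17
Act: kalendar.lastday[]
Obs: 2009-11-30
Act: gauge.express[v='-45'; u_from='week'; u_to='s']
Obs: -27216000
Act: kalendar.yearhop[n='0']
Obs: 2009-11-30
Act: arith.lessen[x='18']
Obs: -18
Act: kalendar.markday[d='1775-03-22']
Obs: 1775-03-22

Answer: 2023-02-19


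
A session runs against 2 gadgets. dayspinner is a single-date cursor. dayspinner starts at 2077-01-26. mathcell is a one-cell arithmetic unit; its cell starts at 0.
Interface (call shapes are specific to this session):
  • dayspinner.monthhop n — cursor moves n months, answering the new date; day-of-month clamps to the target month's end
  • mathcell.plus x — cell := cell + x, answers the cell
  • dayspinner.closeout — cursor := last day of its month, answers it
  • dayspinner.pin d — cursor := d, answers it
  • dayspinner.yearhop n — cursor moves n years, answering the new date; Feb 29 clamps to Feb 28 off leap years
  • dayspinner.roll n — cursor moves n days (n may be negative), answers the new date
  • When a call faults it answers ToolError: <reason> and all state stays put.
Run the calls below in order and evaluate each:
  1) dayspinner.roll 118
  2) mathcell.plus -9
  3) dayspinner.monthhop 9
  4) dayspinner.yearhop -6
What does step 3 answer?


Answer: 2078-02-24

Derivation:
Now I run dayspinner.roll using n='118', which returns 2077-05-24.
Using mathcell.plus using x='-9', — result: -9.
Calling dayspinner.monthhop using n='9', which returns 2078-02-24.
I call dayspinner.yearhop using n='-6', — result: 2072-02-24.


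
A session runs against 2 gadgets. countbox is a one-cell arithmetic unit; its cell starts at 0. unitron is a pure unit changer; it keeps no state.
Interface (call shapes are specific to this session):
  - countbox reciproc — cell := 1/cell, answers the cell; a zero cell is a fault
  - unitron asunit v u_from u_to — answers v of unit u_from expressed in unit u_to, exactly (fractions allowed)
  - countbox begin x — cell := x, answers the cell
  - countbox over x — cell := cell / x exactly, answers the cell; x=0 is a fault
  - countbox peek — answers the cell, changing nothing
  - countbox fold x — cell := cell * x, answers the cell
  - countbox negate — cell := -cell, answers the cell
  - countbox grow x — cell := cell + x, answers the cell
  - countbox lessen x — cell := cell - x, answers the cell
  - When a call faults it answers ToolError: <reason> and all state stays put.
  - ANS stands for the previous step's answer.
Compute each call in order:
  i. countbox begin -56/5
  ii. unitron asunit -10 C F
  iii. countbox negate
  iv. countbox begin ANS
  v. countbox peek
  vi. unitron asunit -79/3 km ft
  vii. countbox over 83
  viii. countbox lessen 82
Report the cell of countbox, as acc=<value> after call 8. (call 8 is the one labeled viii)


Answer: acc=-33974/415

Derivation:
I try countbox begin passing x: -56/5, and observe -56/5.
I try unitron asunit passing v: -10, u_from: C, u_to: F: 14.
I try countbox negate, giving 56/5.
Calling countbox begin passing x: ANS, yielding 56/5.
Calling countbox peek, — result: 56/5.
Invoking unitron asunit passing v: -79/3, u_from: km, u_to: ft, and get -98750000/1143.
Invoking countbox over passing x: 83, and observe 56/415.
I call countbox lessen passing x: 82, → -33974/415.
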